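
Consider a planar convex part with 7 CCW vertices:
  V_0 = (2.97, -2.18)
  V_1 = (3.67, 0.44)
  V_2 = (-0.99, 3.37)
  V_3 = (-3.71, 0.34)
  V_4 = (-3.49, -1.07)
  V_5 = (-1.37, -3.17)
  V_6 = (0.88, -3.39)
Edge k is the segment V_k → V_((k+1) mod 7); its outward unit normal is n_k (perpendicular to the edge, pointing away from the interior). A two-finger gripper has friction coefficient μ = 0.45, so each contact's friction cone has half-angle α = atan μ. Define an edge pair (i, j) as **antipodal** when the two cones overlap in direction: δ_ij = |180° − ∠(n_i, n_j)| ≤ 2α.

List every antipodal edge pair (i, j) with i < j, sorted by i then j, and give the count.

count = 5; pairs: (0,2), (0,3), (1,4), (1,5), (2,6)

α = atan 0.45 = 24.23°;  2α = 48.46°
n_0 = (+0.9661, -0.2581)
n_1 = (+0.5323, +0.8466)
n_2 = (-0.7441, +0.6680)
n_3 = (-0.9880, -0.1542)
n_4 = (-0.7037, -0.7105)
n_5 = (-0.0973, -0.9953)
n_6 = (+0.5010, -0.8654)
  (0,1): δ = 107.20°  ·
  (0,2): δ = 26.96°  ✓
  (0,3): δ = 23.83°  ✓
  (0,4): δ = 60.23°  ·
  (0,5): δ = 99.37°  ·
  (0,6): δ = 135.03°  ·
  (1,2): δ = 99.75°  ·
  (1,3): δ = 48.97°  ·
  (1,4): δ = 12.57°  ✓
  (1,5): δ = 26.58°  ✓
  (1,6): δ = 62.23°  ·
  (2,3): δ = 129.22°  ·
  (2,4): δ = 92.81°  ·
  (2,5): δ = 53.67°  ·
  (2,6): δ = 18.02°  ✓
  (3,4): δ = 143.60°  ·
  (3,5): δ = 104.45°  ·
  (3,6): δ = 68.80°  ·
  (4,5): δ = 140.86°  ·
  (4,6): δ = 105.20°  ·
  (5,6): δ = 144.35°  ·
antipodal pairs: 5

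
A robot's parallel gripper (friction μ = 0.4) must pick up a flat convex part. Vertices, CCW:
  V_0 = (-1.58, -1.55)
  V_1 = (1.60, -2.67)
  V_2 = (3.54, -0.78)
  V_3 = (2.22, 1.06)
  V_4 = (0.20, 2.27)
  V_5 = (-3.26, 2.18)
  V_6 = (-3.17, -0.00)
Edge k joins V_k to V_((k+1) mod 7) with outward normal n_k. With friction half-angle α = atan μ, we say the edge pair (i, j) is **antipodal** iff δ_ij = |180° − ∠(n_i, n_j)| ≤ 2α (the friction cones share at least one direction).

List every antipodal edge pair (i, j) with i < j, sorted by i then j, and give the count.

α = atan 0.4 = 21.80°;  2α = 43.60°
n_0 = (-0.3322, -0.9432)
n_1 = (+0.6978, -0.7163)
n_2 = (+0.8125, +0.5829)
n_3 = (+0.5139, +0.8579)
n_4 = (-0.0260, +0.9997)
n_5 = (-0.9991, -0.0412)
n_6 = (-0.6980, -0.7161)
  (0,1): δ = 116.35°  ·
  (0,2): δ = 34.94°  ✓
  (0,3): δ = 11.52°  ✓
  (0,4): δ = 20.89°  ✓
  (0,5): δ = 111.77°  ·
  (0,6): δ = 155.13°  ·
  (1,2): δ = 98.60°  ·
  (1,3): δ = 75.17°  ·
  (1,4): δ = 42.76°  ✓
  (1,5): δ = 48.11°  ·
  (1,6): δ = 91.48°  ·
  (2,3): δ = 156.58°  ·
  (2,4): δ = 124.17°  ·
  (2,5): δ = 33.29°  ✓
  (2,6): δ = 10.07°  ✓
  (3,4): δ = 147.59°  ·
  (3,5): δ = 56.71°  ·
  (3,6): δ = 13.35°  ✓
  (4,5): δ = 89.13°  ·
  (4,6): δ = 45.76°  ·
  (5,6): δ = 136.63°  ·
antipodal pairs: 7

count = 7; pairs: (0,2), (0,3), (0,4), (1,4), (2,5), (2,6), (3,6)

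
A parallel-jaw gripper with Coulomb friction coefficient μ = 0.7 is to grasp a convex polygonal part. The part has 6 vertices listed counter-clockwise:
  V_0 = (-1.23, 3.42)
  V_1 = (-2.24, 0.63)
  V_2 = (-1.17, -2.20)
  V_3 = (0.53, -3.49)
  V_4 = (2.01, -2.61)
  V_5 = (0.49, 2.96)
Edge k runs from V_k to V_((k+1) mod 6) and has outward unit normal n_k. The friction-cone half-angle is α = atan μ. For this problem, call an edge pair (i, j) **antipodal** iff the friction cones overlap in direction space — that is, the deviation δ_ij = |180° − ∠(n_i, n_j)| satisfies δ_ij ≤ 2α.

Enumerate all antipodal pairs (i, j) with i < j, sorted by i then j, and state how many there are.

count = 7; pairs: (0,3), (0,4), (1,4), (1,5), (2,4), (2,5), (3,5)

α = atan 0.7 = 34.99°;  2α = 69.98°
n_0 = (-0.9403, +0.3404)
n_1 = (-0.9354, -0.3537)
n_2 = (-0.6045, -0.7966)
n_3 = (+0.5111, -0.8595)
n_4 = (+0.9647, +0.2633)
n_5 = (+0.2584, +0.9660)
  (0,1): δ = 139.39°  ·
  (0,2): δ = 107.29°  ·
  (0,3): δ = 39.36°  ✓
  (0,4): δ = 35.16°  ✓
  (0,5): δ = 94.93°  ·
  (1,2): δ = 147.90°  ·
  (1,3): δ = 79.98°  ·
  (1,4): δ = 5.45°  ✓
  (1,5): δ = 54.32°  ✓
  (2,3): δ = 112.07°  ·
  (2,4): δ = 37.54°  ✓
  (2,5): δ = 22.22°  ✓
  (3,4): δ = 105.47°  ·
  (3,5): δ = 45.71°  ✓
  (4,5): δ = 120.24°  ·
antipodal pairs: 7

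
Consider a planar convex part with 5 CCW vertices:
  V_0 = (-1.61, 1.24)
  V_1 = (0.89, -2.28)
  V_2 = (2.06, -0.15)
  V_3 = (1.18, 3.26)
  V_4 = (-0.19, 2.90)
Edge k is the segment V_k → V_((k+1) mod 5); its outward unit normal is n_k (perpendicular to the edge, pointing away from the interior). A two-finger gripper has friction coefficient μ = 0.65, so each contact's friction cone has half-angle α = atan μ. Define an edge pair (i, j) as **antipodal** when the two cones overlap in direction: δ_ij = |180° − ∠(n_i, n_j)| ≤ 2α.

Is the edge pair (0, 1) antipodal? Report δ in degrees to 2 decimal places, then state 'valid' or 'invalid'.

α = atan 0.65 = 33.02°;  2α = 66.05°
edge 0: e_0 = (+2.50, -3.52);  n_0 = (-0.8153, -0.5790)
edge 1: e_1 = (+1.17, +2.13);  n_1 = (+0.8765, -0.4814)
∠(n_0, n_1) = 115.84°
δ = |180° − 115.84°| = 64.16°
64.16° ≤ 2α = 66.05°  →  valid

δ = 64.16°, valid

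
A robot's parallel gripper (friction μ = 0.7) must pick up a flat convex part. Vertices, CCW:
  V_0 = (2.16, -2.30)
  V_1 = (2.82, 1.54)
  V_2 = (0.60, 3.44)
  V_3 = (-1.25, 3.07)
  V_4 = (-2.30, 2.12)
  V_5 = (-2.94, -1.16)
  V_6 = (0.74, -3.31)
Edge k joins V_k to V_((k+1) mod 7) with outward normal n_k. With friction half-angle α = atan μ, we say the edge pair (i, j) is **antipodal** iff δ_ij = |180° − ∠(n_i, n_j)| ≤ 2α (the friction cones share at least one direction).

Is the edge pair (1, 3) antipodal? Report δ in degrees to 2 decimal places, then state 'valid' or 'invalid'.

δ = 97.30°, invalid

α = atan 0.7 = 34.99°;  2α = 69.98°
edge 1: e_1 = (-2.22, +1.90);  n_1 = (+0.6502, +0.7597)
edge 3: e_3 = (-1.05, -0.95);  n_3 = (-0.6709, +0.7415)
∠(n_1, n_3) = 82.70°
δ = |180° − 82.70°| = 97.30°
97.30° > 2α = 69.98°  →  invalid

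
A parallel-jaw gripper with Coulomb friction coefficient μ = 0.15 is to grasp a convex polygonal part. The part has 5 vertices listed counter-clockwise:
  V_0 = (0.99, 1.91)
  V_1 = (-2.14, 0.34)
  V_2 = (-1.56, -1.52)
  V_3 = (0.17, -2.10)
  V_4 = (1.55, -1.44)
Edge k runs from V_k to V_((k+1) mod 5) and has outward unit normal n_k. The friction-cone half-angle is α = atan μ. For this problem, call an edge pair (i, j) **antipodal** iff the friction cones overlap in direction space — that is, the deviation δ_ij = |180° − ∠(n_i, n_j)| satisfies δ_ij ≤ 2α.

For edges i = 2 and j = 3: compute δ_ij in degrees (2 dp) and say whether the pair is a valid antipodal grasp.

δ = 135.91°, invalid

α = atan 0.15 = 8.53°;  2α = 17.06°
edge 2: e_2 = (+1.73, -0.58);  n_2 = (-0.3179, -0.9481)
edge 3: e_3 = (+1.38, +0.66);  n_3 = (+0.4315, -0.9021)
∠(n_2, n_3) = 44.09°
δ = |180° − 44.09°| = 135.91°
135.91° > 2α = 17.06°  →  invalid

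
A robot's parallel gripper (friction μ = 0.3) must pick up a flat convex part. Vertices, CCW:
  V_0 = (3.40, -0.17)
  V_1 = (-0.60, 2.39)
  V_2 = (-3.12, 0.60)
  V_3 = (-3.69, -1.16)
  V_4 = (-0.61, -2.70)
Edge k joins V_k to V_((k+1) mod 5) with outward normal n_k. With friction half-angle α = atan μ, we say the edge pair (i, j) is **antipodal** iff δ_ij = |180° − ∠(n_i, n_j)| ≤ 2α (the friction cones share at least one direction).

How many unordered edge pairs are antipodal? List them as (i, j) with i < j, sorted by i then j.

α = atan 0.3 = 16.70°;  2α = 33.40°
n_0 = (+0.5391, +0.8423)
n_1 = (-0.5791, +0.8153)
n_2 = (-0.9514, +0.3081)
n_3 = (-0.4472, -0.8944)
n_4 = (+0.5336, -0.8457)
  (0,1): δ = 111.99°  ·
  (0,2): δ = 75.33°  ·
  (0,3): δ = 6.05°  ✓
  (0,4): δ = 64.87°  ·
  (1,2): δ = 143.33°  ·
  (1,3): δ = 61.95°  ·
  (1,4): δ = 3.14°  ✓
  (2,3): δ = 98.62°  ·
  (2,4): δ = 39.81°  ·
  (3,4): δ = 121.19°  ·
antipodal pairs: 2

count = 2; pairs: (0,3), (1,4)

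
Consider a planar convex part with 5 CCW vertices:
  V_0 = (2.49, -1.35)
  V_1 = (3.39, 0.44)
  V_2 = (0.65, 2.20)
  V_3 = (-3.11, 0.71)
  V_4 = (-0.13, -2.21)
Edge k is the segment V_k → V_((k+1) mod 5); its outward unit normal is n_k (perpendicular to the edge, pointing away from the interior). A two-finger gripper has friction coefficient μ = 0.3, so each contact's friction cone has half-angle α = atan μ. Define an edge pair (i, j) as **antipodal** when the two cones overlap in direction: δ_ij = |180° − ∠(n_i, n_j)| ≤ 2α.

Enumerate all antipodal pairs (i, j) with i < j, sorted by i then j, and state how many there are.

α = atan 0.3 = 16.70°;  2α = 33.40°
n_0 = (+0.8934, -0.4492)
n_1 = (+0.5404, +0.8414)
n_2 = (-0.3684, +0.9297)
n_3 = (-0.6999, -0.7143)
n_4 = (+0.3119, -0.9501)
  (0,1): δ = 96.02°  ·
  (0,2): δ = 41.69°  ·
  (0,3): δ = 72.28°  ·
  (0,4): δ = 134.87°  ·
  (1,2): δ = 125.67°  ·
  (1,3): δ = 11.70°  ✓
  (1,4): δ = 50.89°  ·
  (2,3): δ = 66.03°  ·
  (2,4): δ = 3.45°  ✓
  (3,4): δ = 117.41°  ·
antipodal pairs: 2

count = 2; pairs: (1,3), (2,4)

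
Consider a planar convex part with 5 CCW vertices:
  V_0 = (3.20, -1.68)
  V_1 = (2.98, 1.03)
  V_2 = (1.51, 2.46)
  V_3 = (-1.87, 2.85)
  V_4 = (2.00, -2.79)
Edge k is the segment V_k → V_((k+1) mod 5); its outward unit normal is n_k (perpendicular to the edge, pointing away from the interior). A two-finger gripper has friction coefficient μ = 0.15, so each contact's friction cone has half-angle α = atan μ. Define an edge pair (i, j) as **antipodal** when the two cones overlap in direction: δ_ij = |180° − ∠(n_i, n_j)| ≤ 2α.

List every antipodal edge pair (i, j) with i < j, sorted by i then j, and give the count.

α = atan 0.15 = 8.53°;  2α = 17.06°
n_0 = (+0.9967, +0.0809)
n_1 = (+0.6973, +0.7168)
n_2 = (+0.1146, +0.9934)
n_3 = (-0.8246, -0.5658)
n_4 = (+0.6790, -0.7341)
  (0,1): δ = 138.85°  ·
  (0,2): δ = 101.22°  ·
  (0,3): δ = 29.82°  ·
  (0,4): δ = 128.13°  ·
  (1,2): δ = 142.37°  ·
  (1,3): δ = 11.33°  ✓
  (1,4): δ = 86.98°  ·
  (2,3): δ = 48.96°  ·
  (2,4): δ = 49.35°  ·
  (3,4): δ = 81.69°  ·
antipodal pairs: 1

count = 1; pairs: (1,3)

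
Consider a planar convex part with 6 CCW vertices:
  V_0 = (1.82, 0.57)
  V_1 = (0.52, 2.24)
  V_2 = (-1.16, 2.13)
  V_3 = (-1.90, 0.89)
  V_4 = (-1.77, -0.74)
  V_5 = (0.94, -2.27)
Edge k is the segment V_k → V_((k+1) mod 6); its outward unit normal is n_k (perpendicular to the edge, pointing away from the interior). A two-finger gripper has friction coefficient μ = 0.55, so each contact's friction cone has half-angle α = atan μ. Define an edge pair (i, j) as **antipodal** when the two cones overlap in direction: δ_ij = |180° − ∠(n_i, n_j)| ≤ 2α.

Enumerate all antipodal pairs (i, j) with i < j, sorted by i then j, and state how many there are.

count = 5; pairs: (0,3), (0,4), (1,4), (2,5), (3,5)

α = atan 0.55 = 28.81°;  2α = 57.62°
n_0 = (+0.7891, +0.6143)
n_1 = (-0.0653, +0.9979)
n_2 = (-0.8587, +0.5125)
n_3 = (-0.9968, -0.0795)
n_4 = (-0.4916, -0.8708)
n_5 = (+0.9552, -0.2960)
  (0,1): δ = 124.15°  ·
  (0,2): δ = 68.73°  ·
  (0,3): δ = 33.34°  ✓
  (0,4): δ = 22.65°  ✓
  (0,5): δ = 124.89°  ·
  (1,2): δ = 124.57°  ·
  (1,3): δ = 89.19°  ·
  (1,4): δ = 33.19°  ✓
  (1,5): δ = 69.04°  ·
  (2,3): δ = 144.61°  ·
  (2,4): δ = 88.62°  ·
  (2,5): δ = 13.61°  ✓
  (3,4): δ = 124.01°  ·
  (3,5): δ = 21.78°  ✓
  (4,5): δ = 77.77°  ·
antipodal pairs: 5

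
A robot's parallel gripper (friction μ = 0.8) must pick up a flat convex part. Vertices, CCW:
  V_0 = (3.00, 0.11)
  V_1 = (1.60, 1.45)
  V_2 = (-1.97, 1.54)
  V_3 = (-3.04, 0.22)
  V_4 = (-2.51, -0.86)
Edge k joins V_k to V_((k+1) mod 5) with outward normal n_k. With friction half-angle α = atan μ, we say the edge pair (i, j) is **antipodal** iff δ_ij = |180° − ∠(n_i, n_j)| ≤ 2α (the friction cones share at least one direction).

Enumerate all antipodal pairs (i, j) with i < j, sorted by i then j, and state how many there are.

count = 5; pairs: (0,3), (0,4), (1,3), (1,4), (2,4)

α = atan 0.8 = 38.66°;  2α = 77.32°
n_0 = (+0.6915, +0.7224)
n_1 = (+0.0252, +0.9997)
n_2 = (-0.7768, +0.6297)
n_3 = (-0.8977, -0.4406)
n_4 = (+0.1734, -0.9849)
  (0,1): δ = 137.70°  ·
  (0,2): δ = 85.28°  ·
  (0,3): δ = 20.12°  ✓
  (0,4): δ = 53.73°  ✓
  (1,2): δ = 127.58°  ·
  (1,3): δ = 62.42°  ✓
  (1,4): δ = 11.43°  ✓
  (2,3): δ = 114.83°  ·
  (2,4): δ = 40.99°  ✓
  (3,4): δ = 106.15°  ·
antipodal pairs: 5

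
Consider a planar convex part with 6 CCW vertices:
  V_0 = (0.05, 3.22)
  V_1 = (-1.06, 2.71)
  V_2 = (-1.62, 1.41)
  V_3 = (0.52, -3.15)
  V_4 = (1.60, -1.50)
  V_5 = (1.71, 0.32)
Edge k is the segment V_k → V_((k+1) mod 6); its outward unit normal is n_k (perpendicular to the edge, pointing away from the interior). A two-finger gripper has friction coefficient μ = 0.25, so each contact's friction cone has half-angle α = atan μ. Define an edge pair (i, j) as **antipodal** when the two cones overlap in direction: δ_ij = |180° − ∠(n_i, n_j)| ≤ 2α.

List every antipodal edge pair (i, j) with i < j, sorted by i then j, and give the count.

α = atan 0.25 = 14.04°;  2α = 28.07°
n_0 = (-0.4175, +0.9087)
n_1 = (-0.9184, +0.3956)
n_2 = (-0.9053, -0.4248)
n_3 = (+0.8367, -0.5477)
n_4 = (+0.9982, -0.0603)
n_5 = (+0.8679, +0.4968)
  (0,1): δ = 137.98°  ·
  (0,2): δ = 89.54°  ·
  (0,3): δ = 32.12°  ·
  (0,4): δ = 61.86°  ·
  (0,5): δ = 95.11°  ·
  (1,2): δ = 131.55°  ·
  (1,3): δ = 9.90°  ✓
  (1,4): δ = 19.85°  ✓
  (1,5): δ = 53.09°  ·
  (2,3): δ = 58.35°  ·
  (2,4): δ = 28.60°  ·
  (2,5): δ = 4.65°  ✓
  (3,4): δ = 150.25°  ·
  (3,5): δ = 117.01°  ·
  (4,5): δ = 146.75°  ·
antipodal pairs: 3

count = 3; pairs: (1,3), (1,4), (2,5)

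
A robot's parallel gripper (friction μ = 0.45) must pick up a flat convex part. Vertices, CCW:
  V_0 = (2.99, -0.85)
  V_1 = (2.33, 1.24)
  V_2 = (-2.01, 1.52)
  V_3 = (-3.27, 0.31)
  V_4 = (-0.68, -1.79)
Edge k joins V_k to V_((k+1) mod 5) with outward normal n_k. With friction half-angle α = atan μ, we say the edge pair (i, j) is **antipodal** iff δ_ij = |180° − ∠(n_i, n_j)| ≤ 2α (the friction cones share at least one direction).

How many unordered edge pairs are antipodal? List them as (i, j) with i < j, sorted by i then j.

count = 4; pairs: (0,3), (1,3), (1,4), (2,4)

α = atan 0.45 = 24.23°;  2α = 48.46°
n_0 = (+0.9536, +0.3011)
n_1 = (+0.0644, +0.9979)
n_2 = (-0.6927, +0.7213)
n_3 = (-0.6298, -0.7768)
n_4 = (+0.2481, -0.9687)
  (0,1): δ = 111.22°  ·
  (0,2): δ = 63.69°  ·
  (0,3): δ = 33.44°  ✓
  (0,4): δ = 86.84°  ·
  (1,2): δ = 132.47°  ·
  (1,3): δ = 35.34°  ✓
  (1,4): δ = 18.06°  ✓
  (2,3): δ = 82.88°  ·
  (2,4): δ = 29.47°  ✓
  (3,4): δ = 126.60°  ·
antipodal pairs: 4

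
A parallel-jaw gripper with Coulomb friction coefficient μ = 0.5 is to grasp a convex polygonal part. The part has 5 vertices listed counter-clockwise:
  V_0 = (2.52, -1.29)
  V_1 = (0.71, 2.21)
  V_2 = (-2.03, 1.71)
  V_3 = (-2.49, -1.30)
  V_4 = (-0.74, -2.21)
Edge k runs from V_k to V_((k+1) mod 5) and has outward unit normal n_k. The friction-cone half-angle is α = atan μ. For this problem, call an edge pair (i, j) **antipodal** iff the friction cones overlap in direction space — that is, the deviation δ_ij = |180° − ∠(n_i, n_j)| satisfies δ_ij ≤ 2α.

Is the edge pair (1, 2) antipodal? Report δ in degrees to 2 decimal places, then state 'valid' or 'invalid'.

α = atan 0.5 = 26.57°;  2α = 53.13°
edge 1: e_1 = (-2.74, -0.50);  n_1 = (-0.1795, +0.9838)
edge 2: e_2 = (-0.46, -3.01);  n_2 = (-0.9885, +0.1511)
∠(n_1, n_2) = 70.97°
δ = |180° − 70.97°| = 109.03°
109.03° > 2α = 53.13°  →  invalid

δ = 109.03°, invalid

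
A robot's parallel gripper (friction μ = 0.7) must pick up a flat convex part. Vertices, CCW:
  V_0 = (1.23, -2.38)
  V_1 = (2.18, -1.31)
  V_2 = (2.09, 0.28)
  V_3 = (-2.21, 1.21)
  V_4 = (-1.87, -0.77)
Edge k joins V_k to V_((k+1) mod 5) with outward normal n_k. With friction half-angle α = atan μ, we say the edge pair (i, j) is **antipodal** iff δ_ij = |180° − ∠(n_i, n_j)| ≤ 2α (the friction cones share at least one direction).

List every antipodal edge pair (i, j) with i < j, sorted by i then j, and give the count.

α = atan 0.7 = 34.99°;  2α = 69.98°
n_0 = (+0.7478, -0.6639)
n_1 = (+0.9984, +0.0565)
n_2 = (+0.2114, +0.9774)
n_3 = (-0.9856, -0.1692)
n_4 = (-0.4609, -0.8875)
  (0,1): δ = 135.16°  ·
  (0,2): δ = 60.60°  ✓
  (0,3): δ = 51.34°  ✓
  (0,4): δ = 104.15°  ·
  (1,2): δ = 105.44°  ·
  (1,3): δ = 6.50°  ✓
  (1,4): δ = 59.31°  ✓
  (2,3): δ = 68.05°  ✓
  (2,4): δ = 15.24°  ✓
  (3,4): δ = 127.19°  ·
antipodal pairs: 6

count = 6; pairs: (0,2), (0,3), (1,3), (1,4), (2,3), (2,4)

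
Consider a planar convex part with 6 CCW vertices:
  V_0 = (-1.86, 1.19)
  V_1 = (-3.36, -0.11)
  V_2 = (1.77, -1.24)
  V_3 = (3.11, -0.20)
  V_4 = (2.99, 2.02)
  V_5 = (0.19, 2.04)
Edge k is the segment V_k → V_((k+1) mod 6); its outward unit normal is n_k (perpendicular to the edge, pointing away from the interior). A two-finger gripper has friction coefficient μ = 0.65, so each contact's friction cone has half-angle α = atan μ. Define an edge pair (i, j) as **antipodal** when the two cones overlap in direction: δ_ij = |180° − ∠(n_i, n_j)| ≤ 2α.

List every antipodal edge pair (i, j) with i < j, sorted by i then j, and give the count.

α = atan 0.65 = 33.02°;  2α = 66.05°
n_0 = (-0.6549, +0.7557)
n_1 = (-0.2151, -0.9766)
n_2 = (+0.6131, -0.7900)
n_3 = (+0.9985, +0.0540)
n_4 = (+0.0071, +1.0000)
n_5 = (-0.3830, +0.9237)
  (0,1): δ = 53.34°  ✓
  (0,2): δ = 3.10°  ✓
  (0,3): δ = 52.18°  ✓
  (0,4): δ = 138.68°  ·
  (0,5): δ = 161.61°  ·
  (1,2): δ = 129.76°  ·
  (1,3): δ = 74.48°  ·
  (1,4): δ = 12.01°  ✓
  (1,5): δ = 34.94°  ✓
  (2,3): δ = 124.72°  ·
  (2,4): δ = 38.22°  ✓
  (2,5): δ = 15.30°  ✓
  (3,4): δ = 93.50°  ·
  (3,5): δ = 70.57°  ·
  (4,5): δ = 157.07°  ·
antipodal pairs: 7

count = 7; pairs: (0,1), (0,2), (0,3), (1,4), (1,5), (2,4), (2,5)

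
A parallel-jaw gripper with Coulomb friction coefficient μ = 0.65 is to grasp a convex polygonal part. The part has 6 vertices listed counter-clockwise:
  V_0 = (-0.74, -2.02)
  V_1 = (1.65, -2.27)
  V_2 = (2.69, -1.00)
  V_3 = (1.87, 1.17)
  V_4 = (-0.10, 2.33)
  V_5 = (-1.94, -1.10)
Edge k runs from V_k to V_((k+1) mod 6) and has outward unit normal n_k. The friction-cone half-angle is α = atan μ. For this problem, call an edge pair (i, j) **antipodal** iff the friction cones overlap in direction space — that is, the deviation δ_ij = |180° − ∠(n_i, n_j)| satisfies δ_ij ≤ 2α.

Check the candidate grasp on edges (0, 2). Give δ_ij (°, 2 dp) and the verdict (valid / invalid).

δ = 63.33°, valid

α = atan 0.65 = 33.02°;  2α = 66.05°
edge 0: e_0 = (+2.39, -0.25);  n_0 = (-0.1040, -0.9946)
edge 2: e_2 = (-0.82, +2.17);  n_2 = (+0.9354, +0.3535)
∠(n_0, n_2) = 116.67°
δ = |180° − 116.67°| = 63.33°
63.33° ≤ 2α = 66.05°  →  valid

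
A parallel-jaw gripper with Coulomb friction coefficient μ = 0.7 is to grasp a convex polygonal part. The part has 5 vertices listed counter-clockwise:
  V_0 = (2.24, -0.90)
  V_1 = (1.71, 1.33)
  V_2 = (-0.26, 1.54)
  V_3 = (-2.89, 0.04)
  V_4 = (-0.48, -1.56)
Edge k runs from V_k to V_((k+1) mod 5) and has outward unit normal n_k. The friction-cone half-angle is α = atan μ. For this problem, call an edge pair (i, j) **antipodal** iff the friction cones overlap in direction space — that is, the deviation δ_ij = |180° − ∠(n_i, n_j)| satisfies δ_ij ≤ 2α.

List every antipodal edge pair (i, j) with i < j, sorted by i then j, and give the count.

count = 5; pairs: (0,3), (1,3), (1,4), (2,3), (2,4)

α = atan 0.7 = 34.99°;  2α = 69.98°
n_0 = (+0.9729, +0.2312)
n_1 = (+0.1060, +0.9944)
n_2 = (-0.4954, +0.8686)
n_3 = (-0.5531, -0.8331)
n_4 = (+0.2358, -0.9718)
  (0,1): δ = 109.45°  ·
  (0,2): δ = 73.67°  ·
  (0,3): δ = 43.05°  ✓
  (0,4): δ = 90.27°  ·
  (1,2): δ = 144.22°  ·
  (1,3): δ = 27.50°  ✓
  (1,4): δ = 19.72°  ✓
  (2,3): δ = 63.28°  ✓
  (2,4): δ = 16.06°  ✓
  (3,4): δ = 132.78°  ·
antipodal pairs: 5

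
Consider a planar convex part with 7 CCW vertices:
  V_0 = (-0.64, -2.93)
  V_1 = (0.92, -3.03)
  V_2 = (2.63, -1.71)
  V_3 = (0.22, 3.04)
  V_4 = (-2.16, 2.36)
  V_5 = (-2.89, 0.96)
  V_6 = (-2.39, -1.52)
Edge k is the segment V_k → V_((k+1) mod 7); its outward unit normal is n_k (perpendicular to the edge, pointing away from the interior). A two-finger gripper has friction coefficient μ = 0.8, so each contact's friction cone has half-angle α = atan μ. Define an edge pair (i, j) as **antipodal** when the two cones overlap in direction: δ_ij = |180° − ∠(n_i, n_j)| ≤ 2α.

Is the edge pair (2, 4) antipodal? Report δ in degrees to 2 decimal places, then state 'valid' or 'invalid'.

δ = 54.44°, valid

α = atan 0.8 = 38.66°;  2α = 77.32°
edge 2: e_2 = (-2.41, +4.75);  n_2 = (+0.8918, +0.4525)
edge 4: e_4 = (-0.73, -1.40);  n_4 = (-0.8867, +0.4623)
∠(n_2, n_4) = 125.56°
δ = |180° − 125.56°| = 54.44°
54.44° ≤ 2α = 77.32°  →  valid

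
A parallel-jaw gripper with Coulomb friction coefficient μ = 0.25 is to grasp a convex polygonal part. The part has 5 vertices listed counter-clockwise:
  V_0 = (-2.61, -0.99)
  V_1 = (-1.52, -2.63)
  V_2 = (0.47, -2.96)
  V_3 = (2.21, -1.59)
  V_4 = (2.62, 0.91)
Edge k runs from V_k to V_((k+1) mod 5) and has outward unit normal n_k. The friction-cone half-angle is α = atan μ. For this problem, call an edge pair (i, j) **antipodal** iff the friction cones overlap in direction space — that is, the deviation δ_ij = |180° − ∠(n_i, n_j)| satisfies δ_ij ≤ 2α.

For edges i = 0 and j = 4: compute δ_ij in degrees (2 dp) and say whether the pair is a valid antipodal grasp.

δ = 76.36°, invalid

α = atan 0.25 = 14.04°;  2α = 28.07°
edge 0: e_0 = (+1.09, -1.64);  n_0 = (-0.8328, -0.5535)
edge 4: e_4 = (-5.23, -1.90);  n_4 = (-0.3415, +0.9399)
∠(n_0, n_4) = 103.64°
δ = |180° − 103.64°| = 76.36°
76.36° > 2α = 28.07°  →  invalid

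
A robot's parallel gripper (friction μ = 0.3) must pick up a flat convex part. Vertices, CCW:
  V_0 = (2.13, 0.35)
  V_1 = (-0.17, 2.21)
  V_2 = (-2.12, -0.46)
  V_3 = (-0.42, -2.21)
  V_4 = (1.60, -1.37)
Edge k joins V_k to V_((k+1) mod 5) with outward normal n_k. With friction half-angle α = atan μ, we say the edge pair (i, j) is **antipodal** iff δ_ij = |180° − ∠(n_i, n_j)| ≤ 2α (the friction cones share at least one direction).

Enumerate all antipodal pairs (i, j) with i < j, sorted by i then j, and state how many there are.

count = 3; pairs: (0,2), (1,3), (1,4)

α = atan 0.3 = 16.70°;  2α = 33.40°
n_0 = (+0.6288, +0.7776)
n_1 = (-0.8076, +0.5898)
n_2 = (-0.7173, -0.6968)
n_3 = (+0.3840, -0.9233)
n_4 = (+0.9557, -0.2945)
  (0,1): δ = 87.18°  ·
  (0,2): δ = 6.87°  ✓
  (0,3): δ = 61.54°  ·
  (0,4): δ = 111.84°  ·
  (1,2): δ = 99.69°  ·
  (1,3): δ = 31.28°  ✓
  (1,4): δ = 19.02°  ✓
  (2,3): δ = 111.59°  ·
  (2,4): δ = 61.30°  ·
  (3,4): δ = 129.71°  ·
antipodal pairs: 3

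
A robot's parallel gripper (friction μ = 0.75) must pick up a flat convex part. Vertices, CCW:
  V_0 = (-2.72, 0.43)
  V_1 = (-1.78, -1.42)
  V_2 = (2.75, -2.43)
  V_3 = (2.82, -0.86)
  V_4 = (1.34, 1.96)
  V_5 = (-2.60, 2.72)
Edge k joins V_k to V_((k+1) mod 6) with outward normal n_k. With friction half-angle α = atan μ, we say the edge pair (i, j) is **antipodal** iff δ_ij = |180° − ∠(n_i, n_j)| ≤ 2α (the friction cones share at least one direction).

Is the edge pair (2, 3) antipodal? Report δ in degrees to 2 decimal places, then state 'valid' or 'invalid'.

α = atan 0.75 = 36.87°;  2α = 73.74°
edge 2: e_2 = (+0.07, +1.57);  n_2 = (+0.9990, -0.0445)
edge 3: e_3 = (-1.48, +2.82);  n_3 = (+0.8855, +0.4647)
∠(n_2, n_3) = 30.24°
δ = |180° − 30.24°| = 149.76°
149.76° > 2α = 73.74°  →  invalid

δ = 149.76°, invalid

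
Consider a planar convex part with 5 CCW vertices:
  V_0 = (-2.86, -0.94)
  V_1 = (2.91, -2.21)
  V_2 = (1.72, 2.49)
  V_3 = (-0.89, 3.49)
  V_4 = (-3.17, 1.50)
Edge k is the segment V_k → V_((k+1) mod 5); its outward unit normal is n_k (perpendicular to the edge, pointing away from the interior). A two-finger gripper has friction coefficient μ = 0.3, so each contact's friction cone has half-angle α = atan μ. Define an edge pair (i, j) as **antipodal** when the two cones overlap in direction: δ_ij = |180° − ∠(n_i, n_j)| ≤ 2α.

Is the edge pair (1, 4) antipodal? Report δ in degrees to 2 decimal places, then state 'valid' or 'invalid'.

δ = 6.97°, valid

α = atan 0.3 = 16.70°;  2α = 33.40°
edge 1: e_1 = (-1.19, +4.70);  n_1 = (+0.9694, +0.2454)
edge 4: e_4 = (+0.31, -2.44);  n_4 = (-0.9920, -0.1260)
∠(n_1, n_4) = 173.03°
δ = |180° − 173.03°| = 6.97°
6.97° ≤ 2α = 33.40°  →  valid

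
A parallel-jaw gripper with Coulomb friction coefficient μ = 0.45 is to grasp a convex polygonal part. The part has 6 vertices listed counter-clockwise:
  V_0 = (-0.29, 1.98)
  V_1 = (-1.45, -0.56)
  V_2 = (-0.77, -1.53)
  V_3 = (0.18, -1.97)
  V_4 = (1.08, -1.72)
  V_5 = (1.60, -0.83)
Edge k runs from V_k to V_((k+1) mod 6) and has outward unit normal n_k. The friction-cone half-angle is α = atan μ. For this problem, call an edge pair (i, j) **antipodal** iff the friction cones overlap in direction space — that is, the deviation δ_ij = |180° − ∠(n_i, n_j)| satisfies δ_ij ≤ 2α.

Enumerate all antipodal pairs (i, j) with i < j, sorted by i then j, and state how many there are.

count = 3; pairs: (0,4), (1,5), (2,5)

α = atan 0.45 = 24.23°;  2α = 48.46°
n_0 = (-0.9096, +0.4154)
n_1 = (-0.8188, -0.5740)
n_2 = (-0.4203, -0.9074)
n_3 = (+0.2676, -0.9635)
n_4 = (+0.8634, -0.5045)
n_5 = (+0.8298, +0.5581)
  (0,1): δ = 120.42°  ·
  (0,2): δ = 90.31°  ·
  (0,3): δ = 49.93°  ·
  (0,4): δ = 5.75°  ✓
  (0,5): δ = 58.47°  ·
  (1,2): δ = 149.88°  ·
  (1,3): δ = 109.51°  ·
  (1,4): δ = 65.33°  ·
  (1,5): δ = 1.11°  ✓
  (2,3): δ = 139.62°  ·
  (2,4): δ = 95.44°  ·
  (2,5): δ = 31.22°  ✓
  (3,4): δ = 135.82°  ·
  (3,5): δ = 71.60°  ·
  (4,5): δ = 115.78°  ·
antipodal pairs: 3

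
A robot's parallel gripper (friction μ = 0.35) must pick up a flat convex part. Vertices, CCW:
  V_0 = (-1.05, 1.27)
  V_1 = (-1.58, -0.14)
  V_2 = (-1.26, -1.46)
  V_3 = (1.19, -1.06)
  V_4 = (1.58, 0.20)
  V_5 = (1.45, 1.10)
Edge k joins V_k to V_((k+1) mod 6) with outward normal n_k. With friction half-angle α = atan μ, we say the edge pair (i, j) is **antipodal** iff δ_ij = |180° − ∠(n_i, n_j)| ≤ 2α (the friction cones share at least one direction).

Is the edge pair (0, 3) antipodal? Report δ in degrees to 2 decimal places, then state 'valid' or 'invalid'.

δ = 3.40°, valid

α = atan 0.35 = 19.29°;  2α = 38.58°
edge 0: e_0 = (-0.53, -1.41);  n_0 = (-0.9361, +0.3519)
edge 3: e_3 = (+0.39, +1.26);  n_3 = (+0.9553, -0.2957)
∠(n_0, n_3) = 176.60°
δ = |180° − 176.60°| = 3.40°
3.40° ≤ 2α = 38.58°  →  valid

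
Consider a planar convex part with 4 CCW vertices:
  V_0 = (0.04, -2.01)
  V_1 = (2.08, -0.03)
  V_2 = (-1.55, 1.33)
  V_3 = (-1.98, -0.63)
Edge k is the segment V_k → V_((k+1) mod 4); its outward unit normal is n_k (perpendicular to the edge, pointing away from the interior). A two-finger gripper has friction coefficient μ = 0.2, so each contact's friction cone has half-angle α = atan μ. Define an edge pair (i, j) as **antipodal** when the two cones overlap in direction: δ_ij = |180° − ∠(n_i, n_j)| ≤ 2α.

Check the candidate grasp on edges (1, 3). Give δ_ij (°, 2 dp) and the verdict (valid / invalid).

α = atan 0.2 = 11.31°;  2α = 22.62°
edge 1: e_1 = (-3.63, +1.36);  n_1 = (+0.3508, +0.9364)
edge 3: e_3 = (+2.02, -1.38);  n_3 = (-0.5641, -0.8257)
∠(n_1, n_3) = 166.20°
δ = |180° − 166.20°| = 13.80°
13.80° ≤ 2α = 22.62°  →  valid

δ = 13.80°, valid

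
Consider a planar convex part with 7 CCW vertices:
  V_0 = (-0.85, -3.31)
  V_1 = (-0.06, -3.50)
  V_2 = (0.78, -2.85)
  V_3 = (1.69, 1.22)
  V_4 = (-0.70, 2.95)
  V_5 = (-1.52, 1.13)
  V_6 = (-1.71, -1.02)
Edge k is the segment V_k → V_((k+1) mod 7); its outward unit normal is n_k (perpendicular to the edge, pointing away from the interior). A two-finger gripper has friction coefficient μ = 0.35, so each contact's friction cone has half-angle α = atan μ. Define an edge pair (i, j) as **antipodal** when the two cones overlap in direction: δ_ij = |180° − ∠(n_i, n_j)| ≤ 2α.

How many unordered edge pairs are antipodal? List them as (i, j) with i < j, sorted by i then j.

α = atan 0.35 = 19.29°;  2α = 38.58°
n_0 = (-0.2338, -0.9723)
n_1 = (+0.6120, -0.7909)
n_2 = (+0.9759, -0.2182)
n_3 = (+0.5864, +0.8101)
n_4 = (-0.9117, +0.4108)
n_5 = (-0.9961, +0.0880)
n_6 = (-0.9362, -0.3516)
  (0,1): δ = 128.74°  ·
  (0,2): δ = 89.08°  ·
  (0,3): δ = 22.38°  ✓
  (0,4): δ = 79.27°  ·
  (0,5): δ = 98.47°  ·
  (0,6): δ = 124.11°  ·
  (1,2): δ = 140.34°  ·
  (1,3): δ = 73.63°  ·
  (1,4): δ = 28.01°  ✓
  (1,5): δ = 47.22°  ·
  (1,6): δ = 72.85°  ·
  (2,3): δ = 113.30°  ·
  (2,4): δ = 11.65°  ✓
  (2,5): δ = 7.55°  ✓
  (2,6): δ = 33.19°  ✓
  (3,4): δ = 78.36°  ·
  (3,5): δ = 59.15°  ·
  (3,6): δ = 33.52°  ✓
  (4,5): δ = 160.80°  ·
  (4,6): δ = 135.16°  ·
  (5,6): δ = 154.37°  ·
antipodal pairs: 6

count = 6; pairs: (0,3), (1,4), (2,4), (2,5), (2,6), (3,6)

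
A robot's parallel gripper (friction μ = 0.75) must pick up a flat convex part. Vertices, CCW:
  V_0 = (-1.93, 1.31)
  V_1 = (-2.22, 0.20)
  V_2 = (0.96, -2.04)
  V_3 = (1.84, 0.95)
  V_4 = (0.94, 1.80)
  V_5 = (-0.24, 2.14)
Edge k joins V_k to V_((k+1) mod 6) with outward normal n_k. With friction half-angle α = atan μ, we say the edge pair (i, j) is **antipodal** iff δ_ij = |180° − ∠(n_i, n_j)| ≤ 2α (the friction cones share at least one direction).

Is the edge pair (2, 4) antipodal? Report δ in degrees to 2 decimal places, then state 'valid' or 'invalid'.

α = atan 0.75 = 36.87°;  2α = 73.74°
edge 2: e_2 = (+0.88, +2.99);  n_2 = (+0.9593, -0.2823)
edge 4: e_4 = (-1.18, +0.34);  n_4 = (+0.2769, +0.9609)
∠(n_2, n_4) = 90.33°
δ = |180° − 90.33°| = 89.67°
89.67° > 2α = 73.74°  →  invalid

δ = 89.67°, invalid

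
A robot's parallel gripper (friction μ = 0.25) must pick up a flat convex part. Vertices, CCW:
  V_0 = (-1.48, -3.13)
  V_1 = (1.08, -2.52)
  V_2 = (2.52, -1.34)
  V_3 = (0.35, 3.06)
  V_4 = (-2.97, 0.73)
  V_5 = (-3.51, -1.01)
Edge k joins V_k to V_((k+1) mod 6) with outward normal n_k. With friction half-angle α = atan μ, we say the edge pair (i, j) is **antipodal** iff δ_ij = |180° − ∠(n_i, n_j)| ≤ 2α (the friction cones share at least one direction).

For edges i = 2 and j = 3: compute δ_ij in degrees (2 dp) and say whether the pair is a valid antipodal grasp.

δ = 81.19°, invalid

α = atan 0.25 = 14.04°;  2α = 28.07°
edge 2: e_2 = (-2.17, +4.40);  n_2 = (+0.8969, +0.4423)
edge 3: e_3 = (-3.32, -2.33);  n_3 = (-0.5745, +0.8185)
∠(n_2, n_3) = 98.81°
δ = |180° − 98.81°| = 81.19°
81.19° > 2α = 28.07°  →  invalid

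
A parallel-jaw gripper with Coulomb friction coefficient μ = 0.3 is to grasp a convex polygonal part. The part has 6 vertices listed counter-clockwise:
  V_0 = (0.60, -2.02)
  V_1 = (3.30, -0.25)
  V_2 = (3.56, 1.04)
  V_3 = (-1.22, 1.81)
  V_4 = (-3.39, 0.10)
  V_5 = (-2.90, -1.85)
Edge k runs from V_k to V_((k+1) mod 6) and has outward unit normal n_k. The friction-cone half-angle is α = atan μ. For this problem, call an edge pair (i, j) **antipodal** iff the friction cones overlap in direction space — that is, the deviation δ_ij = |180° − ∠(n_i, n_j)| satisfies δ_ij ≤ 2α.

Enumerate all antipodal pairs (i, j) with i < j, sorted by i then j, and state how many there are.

α = atan 0.3 = 16.70°;  2α = 33.40°
n_0 = (+0.5483, -0.8363)
n_1 = (+0.9803, -0.1976)
n_2 = (+0.1590, +0.9873)
n_3 = (-0.6189, +0.7854)
n_4 = (-0.9698, -0.2437)
n_5 = (-0.0485, -0.9988)
  (0,1): δ = 134.64°  ·
  (0,2): δ = 42.40°  ·
  (0,3): δ = 4.99°  ✓
  (0,4): δ = 70.86°  ·
  (0,5): δ = 143.97°  ·
  (1,2): δ = 87.76°  ·
  (1,3): δ = 40.37°  ·
  (1,4): δ = 25.50°  ✓
  (1,5): δ = 98.61°  ·
  (2,3): δ = 132.61°  ·
  (2,4): δ = 66.74°  ·
  (2,5): δ = 6.37°  ✓
  (3,4): δ = 114.13°  ·
  (3,5): δ = 41.02°  ·
  (4,5): δ = 106.89°  ·
antipodal pairs: 3

count = 3; pairs: (0,3), (1,4), (2,5)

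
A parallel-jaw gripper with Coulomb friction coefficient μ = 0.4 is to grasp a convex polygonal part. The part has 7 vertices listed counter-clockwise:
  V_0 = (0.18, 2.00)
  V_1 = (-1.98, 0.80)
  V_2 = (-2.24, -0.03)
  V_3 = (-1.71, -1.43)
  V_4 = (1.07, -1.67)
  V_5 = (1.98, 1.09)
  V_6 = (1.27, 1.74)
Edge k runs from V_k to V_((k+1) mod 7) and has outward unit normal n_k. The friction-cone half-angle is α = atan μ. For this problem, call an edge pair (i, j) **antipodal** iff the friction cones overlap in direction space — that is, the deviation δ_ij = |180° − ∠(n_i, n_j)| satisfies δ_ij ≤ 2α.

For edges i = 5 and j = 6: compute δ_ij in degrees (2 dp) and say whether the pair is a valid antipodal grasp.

α = atan 0.4 = 21.80°;  2α = 43.60°
edge 5: e_5 = (-0.71, +0.65);  n_5 = (+0.6753, +0.7376)
edge 6: e_6 = (-1.09, +0.26);  n_6 = (+0.2320, +0.9727)
∠(n_5, n_6) = 29.06°
δ = |180° − 29.06°| = 150.94°
150.94° > 2α = 43.60°  →  invalid

δ = 150.94°, invalid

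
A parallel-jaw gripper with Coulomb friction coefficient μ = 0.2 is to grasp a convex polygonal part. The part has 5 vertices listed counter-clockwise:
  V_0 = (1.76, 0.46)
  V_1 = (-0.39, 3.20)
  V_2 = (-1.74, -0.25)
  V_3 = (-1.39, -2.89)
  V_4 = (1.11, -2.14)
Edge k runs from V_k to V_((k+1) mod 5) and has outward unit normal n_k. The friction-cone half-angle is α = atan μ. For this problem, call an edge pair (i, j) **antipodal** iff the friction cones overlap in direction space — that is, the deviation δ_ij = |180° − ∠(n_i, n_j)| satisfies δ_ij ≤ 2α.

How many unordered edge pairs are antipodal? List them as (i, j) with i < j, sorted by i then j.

count = 2; pairs: (1,4), (2,4)

α = atan 0.2 = 11.31°;  2α = 22.62°
n_0 = (+0.7867, +0.6173)
n_1 = (-0.9312, +0.3644)
n_2 = (-0.9913, -0.1314)
n_3 = (+0.2873, -0.9578)
n_4 = (+0.9701, -0.2425)
  (0,1): δ = 59.49°  ·
  (0,2): δ = 30.57°  ·
  (0,3): δ = 68.58°  ·
  (0,4): δ = 127.84°  ·
  (1,2): δ = 151.08°  ·
  (1,3): δ = 51.93°  ·
  (1,4): δ = 7.33°  ✓
  (2,3): δ = 80.85°  ·
  (2,4): δ = 21.59°  ✓
  (3,4): δ = 120.74°  ·
antipodal pairs: 2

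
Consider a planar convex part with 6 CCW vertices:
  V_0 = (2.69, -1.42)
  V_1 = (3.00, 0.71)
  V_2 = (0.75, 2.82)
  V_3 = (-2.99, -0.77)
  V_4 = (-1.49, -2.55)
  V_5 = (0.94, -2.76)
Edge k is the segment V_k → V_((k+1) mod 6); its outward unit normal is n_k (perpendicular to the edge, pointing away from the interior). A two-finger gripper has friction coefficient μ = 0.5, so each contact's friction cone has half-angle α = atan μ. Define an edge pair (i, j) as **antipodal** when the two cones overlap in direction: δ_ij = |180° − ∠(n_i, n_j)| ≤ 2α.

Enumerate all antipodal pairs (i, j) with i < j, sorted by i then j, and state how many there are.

α = atan 0.5 = 26.57°;  2α = 53.13°
n_0 = (+0.9896, -0.1440)
n_1 = (+0.6840, +0.7294)
n_2 = (-0.6925, +0.7214)
n_3 = (-0.7647, -0.6444)
n_4 = (-0.0861, -0.9963)
n_5 = (+0.6080, -0.7940)
  (0,1): δ = 124.88°  ·
  (0,2): δ = 37.89°  ✓
  (0,3): δ = 48.40°  ✓
  (0,4): δ = 93.34°  ·
  (0,5): δ = 135.72°  ·
  (1,2): δ = 93.01°  ·
  (1,3): δ = 6.72°  ✓
  (1,4): δ = 38.22°  ✓
  (1,5): δ = 80.60°  ·
  (2,3): δ = 93.71°  ·
  (2,4): δ = 48.77°  ✓
  (2,5): δ = 6.39°  ✓
  (3,4): δ = 135.06°  ·
  (3,5): δ = 92.68°  ·
  (4,5): δ = 137.62°  ·
antipodal pairs: 6

count = 6; pairs: (0,2), (0,3), (1,3), (1,4), (2,4), (2,5)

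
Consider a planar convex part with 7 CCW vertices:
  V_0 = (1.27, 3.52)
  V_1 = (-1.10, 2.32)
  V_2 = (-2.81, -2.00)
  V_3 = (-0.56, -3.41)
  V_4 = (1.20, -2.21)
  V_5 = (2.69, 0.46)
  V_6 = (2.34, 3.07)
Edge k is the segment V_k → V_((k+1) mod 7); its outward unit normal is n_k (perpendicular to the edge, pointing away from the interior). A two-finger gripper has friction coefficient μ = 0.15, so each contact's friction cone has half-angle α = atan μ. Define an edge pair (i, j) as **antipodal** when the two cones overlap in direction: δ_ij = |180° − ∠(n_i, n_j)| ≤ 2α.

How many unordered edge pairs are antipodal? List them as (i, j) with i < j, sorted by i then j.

count = 3; pairs: (0,3), (1,4), (2,6)

α = atan 0.15 = 8.53°;  2α = 17.06°
n_0 = (-0.4517, +0.8922)
n_1 = (-0.9298, +0.3680)
n_2 = (-0.5310, -0.8474)
n_3 = (+0.5633, -0.8262)
n_4 = (+0.8732, -0.4873)
n_5 = (+0.9911, +0.1329)
n_6 = (+0.3877, +0.9218)
  (0,1): δ = 138.45°  ·
  (0,2): δ = 58.93°  ·
  (0,3): δ = 7.43°  ✓
  (0,4): δ = 33.98°  ·
  (0,5): δ = 70.78°  ·
  (0,6): δ = 130.34°  ·
  (1,2): δ = 100.48°  ·
  (1,3): δ = 34.12°  ·
  (1,4): δ = 7.57°  ✓
  (1,5): δ = 29.23°  ·
  (1,6): δ = 88.79°  ·
  (2,3): δ = 113.64°  ·
  (2,4): δ = 87.09°  ·
  (2,5): δ = 50.29°  ·
  (2,6): δ = 9.26°  ✓
  (3,4): δ = 153.45°  ·
  (3,5): δ = 116.65°  ·
  (3,6): δ = 57.10°  ·
  (4,5): δ = 143.20°  ·
  (4,6): δ = 83.65°  ·
  (5,6): δ = 120.45°  ·
antipodal pairs: 3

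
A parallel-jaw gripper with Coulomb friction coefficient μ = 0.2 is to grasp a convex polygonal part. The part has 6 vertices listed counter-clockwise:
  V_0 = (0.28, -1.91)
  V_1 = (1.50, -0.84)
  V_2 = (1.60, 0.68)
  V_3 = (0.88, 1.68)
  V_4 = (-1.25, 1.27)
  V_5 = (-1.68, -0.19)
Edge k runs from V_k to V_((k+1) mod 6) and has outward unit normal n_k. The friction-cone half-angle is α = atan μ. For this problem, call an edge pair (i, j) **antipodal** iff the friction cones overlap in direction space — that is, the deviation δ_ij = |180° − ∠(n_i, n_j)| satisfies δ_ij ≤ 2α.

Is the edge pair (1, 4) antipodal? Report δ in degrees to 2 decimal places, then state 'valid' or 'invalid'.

δ = 12.65°, valid

α = atan 0.2 = 11.31°;  2α = 22.62°
edge 1: e_1 = (+0.10, +1.52);  n_1 = (+0.9978, -0.0656)
edge 4: e_4 = (-0.43, -1.46);  n_4 = (-0.9593, +0.2825)
∠(n_1, n_4) = 167.35°
δ = |180° − 167.35°| = 12.65°
12.65° ≤ 2α = 22.62°  →  valid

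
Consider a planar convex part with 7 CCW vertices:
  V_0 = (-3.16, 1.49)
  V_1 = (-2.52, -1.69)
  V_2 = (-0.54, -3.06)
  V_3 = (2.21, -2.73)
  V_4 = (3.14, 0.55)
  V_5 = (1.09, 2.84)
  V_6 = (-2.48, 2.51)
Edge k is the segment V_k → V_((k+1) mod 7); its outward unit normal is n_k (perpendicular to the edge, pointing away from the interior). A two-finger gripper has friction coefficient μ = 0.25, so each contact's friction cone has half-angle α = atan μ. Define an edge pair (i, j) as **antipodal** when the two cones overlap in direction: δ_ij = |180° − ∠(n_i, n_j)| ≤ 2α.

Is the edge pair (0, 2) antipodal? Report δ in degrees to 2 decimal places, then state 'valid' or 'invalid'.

δ = 94.54°, invalid

α = atan 0.25 = 14.04°;  2α = 28.07°
edge 0: e_0 = (+0.64, -3.18);  n_0 = (-0.9803, -0.1973)
edge 2: e_2 = (+2.75, +0.33);  n_2 = (+0.1191, -0.9929)
∠(n_0, n_2) = 85.46°
δ = |180° − 85.46°| = 94.54°
94.54° > 2α = 28.07°  →  invalid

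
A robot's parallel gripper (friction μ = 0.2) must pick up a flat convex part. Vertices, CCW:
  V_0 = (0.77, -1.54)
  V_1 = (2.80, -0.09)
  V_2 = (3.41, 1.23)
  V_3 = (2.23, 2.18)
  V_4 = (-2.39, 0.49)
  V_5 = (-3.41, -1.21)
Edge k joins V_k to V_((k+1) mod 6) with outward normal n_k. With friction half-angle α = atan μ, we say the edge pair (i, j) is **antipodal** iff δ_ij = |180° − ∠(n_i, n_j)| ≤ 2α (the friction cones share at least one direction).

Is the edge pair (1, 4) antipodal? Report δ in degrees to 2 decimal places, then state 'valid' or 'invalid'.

δ = 6.16°, valid

α = atan 0.2 = 11.31°;  2α = 22.62°
edge 1: e_1 = (+0.61, +1.32);  n_1 = (+0.9078, -0.4195)
edge 4: e_4 = (-1.02, -1.70);  n_4 = (-0.8575, +0.5145)
∠(n_1, n_4) = 173.84°
δ = |180° − 173.84°| = 6.16°
6.16° ≤ 2α = 22.62°  →  valid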